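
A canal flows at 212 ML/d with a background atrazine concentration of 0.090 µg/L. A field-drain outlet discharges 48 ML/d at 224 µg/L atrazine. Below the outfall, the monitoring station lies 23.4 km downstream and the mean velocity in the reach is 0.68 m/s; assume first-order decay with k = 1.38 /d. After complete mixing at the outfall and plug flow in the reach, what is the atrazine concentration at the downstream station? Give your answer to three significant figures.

Flow-weighted average: C = (212.0·0.09000 + 48.00·224.0) / 260.0 = 10770/260.0 = 41.43 µg/L.
Travel time t = 23.4·1000 / 0.68 = 34410 s = 9.559 h.
After decay, C = 41.43 × e^(−kt) = 41.43 × 0.5772 = 23.91 µg/L.

23.9 µg/L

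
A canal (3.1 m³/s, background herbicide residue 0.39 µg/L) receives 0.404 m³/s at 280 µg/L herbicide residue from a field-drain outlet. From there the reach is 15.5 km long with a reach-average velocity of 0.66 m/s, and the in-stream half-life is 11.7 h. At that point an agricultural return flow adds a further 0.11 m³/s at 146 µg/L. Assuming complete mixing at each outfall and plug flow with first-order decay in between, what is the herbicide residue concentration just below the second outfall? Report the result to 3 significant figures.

25.9 µg/L

After mixing, C = (3.100·0.3900 + 0.4040·280.0) / 3.504 = 114.3/3.504 = 32.63 µg/L; combined flow 3.504 m³/s.
Travel time t = 15.5·1000 / 0.66 = 23480 s = 6.524 h.
Half-life 11.7 h → k = ln 2 / 11.7 = 0.05924 h⁻¹ = 1.422 d⁻¹.
First-order decay: C = 32.63·exp(−k·t) = 32.63·0.6794 = 22.17 µg/L.
Second outfall: C = (3.504·22.17 + 0.1100·146.0)/3.614 = 25.94 µg/L.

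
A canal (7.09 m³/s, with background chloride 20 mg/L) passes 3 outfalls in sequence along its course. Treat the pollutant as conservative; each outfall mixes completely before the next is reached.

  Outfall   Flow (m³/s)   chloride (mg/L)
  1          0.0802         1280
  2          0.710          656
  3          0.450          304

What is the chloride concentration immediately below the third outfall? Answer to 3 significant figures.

Outfall 1: combined Q = 7.170 m³/s; C = (7.090·20.00 + 0.08020·1280)/7.170 = 34.09 mg/L.
Outfall 2: combined Q = 7.880 m³/s; C = (7.170·34.09 + 0.7100·656.0)/7.880 = 90.13 mg/L.
Outfall 3: combined Q = 8.330 m³/s; C = (7.880·90.13 + 0.4500·304.0)/8.330 = 101.7 mg/L.

102 mg/L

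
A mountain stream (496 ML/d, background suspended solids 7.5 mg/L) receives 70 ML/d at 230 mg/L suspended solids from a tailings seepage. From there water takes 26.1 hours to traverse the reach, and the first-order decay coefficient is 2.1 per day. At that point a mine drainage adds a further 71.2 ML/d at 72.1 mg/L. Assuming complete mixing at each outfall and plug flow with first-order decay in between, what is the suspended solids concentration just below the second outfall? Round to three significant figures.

11.2 mg/L

After mixing, C = (496.0·7.500 + 70.00·230.0) / 566.0 = 19820/566.0 = 35.02 mg/L; combined flow 566.0 ML/d.
After decay, C = 35.02 × e^(−kt) = 35.02 × 0.1019 = 3.568 mg/L.
Second outfall: C = (566.0·3.568 + 71.20·72.10)/637.2 = 11.23 mg/L.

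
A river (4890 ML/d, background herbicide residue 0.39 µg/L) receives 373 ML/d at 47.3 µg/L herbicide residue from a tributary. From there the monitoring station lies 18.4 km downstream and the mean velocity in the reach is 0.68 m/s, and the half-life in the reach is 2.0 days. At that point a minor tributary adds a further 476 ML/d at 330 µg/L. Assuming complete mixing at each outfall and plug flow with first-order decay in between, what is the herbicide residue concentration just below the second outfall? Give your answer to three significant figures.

After mixing, C = (4890·0.3900 + 373.0·47.30) / 5263 = 19550/5263 = 3.715 µg/L; combined flow 5263 ML/d.
Travel time t = 18.4·1000 / 0.68 = 27060 s = 7.516 h.
Half-life 2.0 d → k = ln 2 / 2.0 = 0.3466 d⁻¹.
Applying C = C₀e^(−kt): 3.715 × 0.8971 = 3.333 µg/L.
Second outfall: C = (5263·3.333 + 476.0·330.0)/5739 = 30.43 µg/L.

30.4 µg/L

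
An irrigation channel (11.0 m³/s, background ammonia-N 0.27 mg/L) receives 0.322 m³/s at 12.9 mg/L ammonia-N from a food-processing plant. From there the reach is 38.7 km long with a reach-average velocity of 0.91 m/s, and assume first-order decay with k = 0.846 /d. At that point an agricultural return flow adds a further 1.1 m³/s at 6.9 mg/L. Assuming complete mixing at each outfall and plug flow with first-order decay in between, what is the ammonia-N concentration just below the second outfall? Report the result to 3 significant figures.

Conservation of mass: C = (11.00·0.2700 + 0.3220·12.90) / 11.32 = 7.124/11.32 = 0.6292 mg/L; combined flow 11.32 m³/s.
Travel time t = 38.7·1000 / 0.91 = 42530 s = 11.81 h.
Applying C = C₀e^(−kt): 0.6292 × 0.6594 = 0.4149 mg/L.
At the second outfall, C = (11.32·0.4149 + 1.100·6.900) / (11.32 + 1.100) = 0.9892 mg/L.

0.989 mg/L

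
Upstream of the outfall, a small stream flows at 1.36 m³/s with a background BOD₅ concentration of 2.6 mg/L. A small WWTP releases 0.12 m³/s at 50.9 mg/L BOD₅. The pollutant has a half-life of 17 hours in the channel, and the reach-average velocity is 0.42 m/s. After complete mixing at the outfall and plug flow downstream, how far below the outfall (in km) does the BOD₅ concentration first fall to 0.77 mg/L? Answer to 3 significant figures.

79.2 km

Mixed concentration C = ΣQC/ΣQ = (1.360·2.600 + 0.1200·50.90) / 1.480 = 9.644/1.480 = 6.516 mg/L.
Half-life 17 h → k = ln 2 / 17 = 0.04077 h⁻¹ = 0.9786 d⁻¹.
Set 6.516·exp(−k·t) = 0.77 → t = ln(6.516/0.77)/k = 188600 s = 52.38 h.
Distance = v·t = 0.42·188600 = 79200 m = 79.20 km.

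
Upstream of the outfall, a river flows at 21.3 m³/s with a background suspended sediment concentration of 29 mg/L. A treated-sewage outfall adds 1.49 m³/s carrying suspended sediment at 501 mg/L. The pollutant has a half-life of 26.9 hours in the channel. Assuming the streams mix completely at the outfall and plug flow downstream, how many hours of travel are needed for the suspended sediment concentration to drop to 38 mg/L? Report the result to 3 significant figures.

17.6 h

Flow-weighted average: C = (21.30·29.00 + 1.490·501.0) / 22.79 = 1364/22.79 = 59.86 mg/L.
Half-life 26.9 h → k = ln 2 / 26.9 = 0.02577 h⁻¹ = 0.6184 d⁻¹.
59.86·exp(−k·t) = 38 → t = ln(59.86/38)/k = 63490 s = 17.63 h.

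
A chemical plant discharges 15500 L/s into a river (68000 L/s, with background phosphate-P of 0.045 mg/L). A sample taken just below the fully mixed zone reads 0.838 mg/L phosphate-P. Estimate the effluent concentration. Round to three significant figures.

Mass balance: 68000·0.04500 + 15500·Cₑ = 83500·0.8380
→ Cₑ = (83500·0.8380 − 68000·0.04500) / 15500 = 4.317 mg/L.

4.32 mg/L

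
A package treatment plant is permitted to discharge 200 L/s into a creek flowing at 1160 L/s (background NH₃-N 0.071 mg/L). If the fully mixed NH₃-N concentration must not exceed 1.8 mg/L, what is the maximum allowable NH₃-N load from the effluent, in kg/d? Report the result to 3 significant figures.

Mass balance at the limit: 1160·0.07100 + 200.0·Cₑ = 1360·1.8 → Cₑ = 11.83 mg/L.
200.0 L/s = 0.2000 m³/s. Load = 0.2000 m³/s × 11.83 g/m³ × 86 400 s/d = 204.4 kg/d.

204 kg/d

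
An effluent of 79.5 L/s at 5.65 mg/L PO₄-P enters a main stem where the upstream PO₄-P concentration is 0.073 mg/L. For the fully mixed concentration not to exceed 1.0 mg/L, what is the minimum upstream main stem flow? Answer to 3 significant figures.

399 L/s

Set C_mix = 1.0: (Q·0.07300 + 79.50·5.650) / (Q + 79.50) = 1.0
→ Q = 79.50·(5.650 − 1.0)/(1.0 − 0.07300) = 398.8 L/s.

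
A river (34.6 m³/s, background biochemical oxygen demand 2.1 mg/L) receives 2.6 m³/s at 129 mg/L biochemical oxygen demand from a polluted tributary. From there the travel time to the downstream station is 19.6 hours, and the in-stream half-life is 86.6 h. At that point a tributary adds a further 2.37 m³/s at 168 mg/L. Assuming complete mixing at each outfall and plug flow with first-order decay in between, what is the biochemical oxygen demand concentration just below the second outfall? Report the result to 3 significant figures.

18.9 mg/L

Mass balance: C = (34.60·2.100 + 2.600·129.0) / 37.20 = 408.1/37.20 = 10.97 mg/L; combined flow 37.20 m³/s.
Half-life 86.6 h → k = ln 2 / 86.6 = 0.008004 h⁻¹ = 0.1921 d⁻¹.
After decay, C = 10.97 × e^(−kt) = 10.97 × 0.8548 = 9.377 mg/L.
Second outfall: C = (37.20·9.377 + 2.370·168.0)/39.57 = 18.88 mg/L.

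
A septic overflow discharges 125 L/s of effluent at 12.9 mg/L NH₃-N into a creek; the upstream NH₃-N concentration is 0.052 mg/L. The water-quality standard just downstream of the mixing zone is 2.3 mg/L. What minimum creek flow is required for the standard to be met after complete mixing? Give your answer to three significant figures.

589 L/s

Set C_mix = 2.3: (Q·0.05200 + 125.0·12.90) / (Q + 125.0) = 2.3
→ Q = 125.0·(12.90 − 2.3)/(2.3 − 0.05200) = 589.4 L/s.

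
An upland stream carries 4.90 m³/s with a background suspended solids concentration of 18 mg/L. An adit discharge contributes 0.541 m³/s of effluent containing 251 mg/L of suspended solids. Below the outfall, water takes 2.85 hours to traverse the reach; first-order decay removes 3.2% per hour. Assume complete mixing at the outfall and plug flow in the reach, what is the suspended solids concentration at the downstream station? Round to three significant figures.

After mixing, C = (4.900·18.00 + 0.5410·251.0) / 5.441 = 224.0/5.441 = 41.17 mg/L.
3.2%/h lost → k = −ln(1 − 0.032) = 0.03252 h⁻¹.
Applying C = C₀e^(−kt): 41.17 × 0.9115 = 37.52 mg/L.

37.5 mg/L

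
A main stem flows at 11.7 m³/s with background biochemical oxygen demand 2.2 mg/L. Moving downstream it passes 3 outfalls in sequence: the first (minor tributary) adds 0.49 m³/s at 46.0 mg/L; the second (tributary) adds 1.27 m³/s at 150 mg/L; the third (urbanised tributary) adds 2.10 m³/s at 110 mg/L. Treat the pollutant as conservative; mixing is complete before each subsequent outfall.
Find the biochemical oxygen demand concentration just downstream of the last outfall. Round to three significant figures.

After outfall 1: Q = 11.70 + 0.4900 = 12.19 m³/s; C = (11.70·2.200 + 0.4900·46.00)/12.19 = 3.961 mg/L.
After outfall 2: Q = 12.19 + 1.270 = 13.46 m³/s; C = (12.19·3.961 + 1.270·150.0)/13.46 = 17.74 mg/L.
After outfall 3: Q = 13.46 + 2.100 = 15.56 m³/s; C = (13.46·17.74 + 2.100·110.0)/15.56 = 30.19 mg/L.

30.2 mg/L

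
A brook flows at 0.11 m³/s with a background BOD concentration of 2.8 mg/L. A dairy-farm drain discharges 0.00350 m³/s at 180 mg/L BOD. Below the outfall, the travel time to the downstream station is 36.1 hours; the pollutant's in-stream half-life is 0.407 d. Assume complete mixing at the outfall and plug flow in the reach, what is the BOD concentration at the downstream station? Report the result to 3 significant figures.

Flow-weighted average: C = (0.1100·2.800 + 0.003500·180.0) / 0.1135 = 0.9380/0.1135 = 8.264 mg/L.
Half-life 0.407 d → k = ln 2 / 0.407 = 1.703 d⁻¹.
After decay, C = 8.264 × e^(−kt) = 8.264 × 0.07717 = 0.6378 mg/L.

0.638 mg/L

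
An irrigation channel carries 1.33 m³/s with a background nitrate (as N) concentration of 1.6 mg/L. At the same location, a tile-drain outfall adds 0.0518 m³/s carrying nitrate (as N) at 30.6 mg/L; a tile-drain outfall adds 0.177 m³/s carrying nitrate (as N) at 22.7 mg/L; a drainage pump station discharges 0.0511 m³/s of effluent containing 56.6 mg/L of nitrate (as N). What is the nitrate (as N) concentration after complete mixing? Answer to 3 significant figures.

Flow-weighted average: C = (1.330·1.600 + 0.05180·30.60 + 0.1770·22.70 + 0.05110·56.60) / 1.610 = 10.62/1.610 = 6.599 mg/L.

6.60 mg/L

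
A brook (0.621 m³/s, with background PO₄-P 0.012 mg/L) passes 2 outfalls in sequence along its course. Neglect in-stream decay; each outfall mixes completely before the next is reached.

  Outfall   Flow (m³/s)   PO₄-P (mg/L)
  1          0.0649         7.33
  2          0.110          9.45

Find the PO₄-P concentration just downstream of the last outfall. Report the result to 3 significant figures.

Below outfall 1: Q → 0.6859 m³/s, C = (0.6210·0.01200 + 0.06490·7.330)/0.6859 = 0.7044 mg/L.
Below outfall 2: Q → 0.7959 m³/s, C = (0.6859·0.7044 + 0.1100·9.450)/0.7959 = 1.913 mg/L.

1.91 mg/L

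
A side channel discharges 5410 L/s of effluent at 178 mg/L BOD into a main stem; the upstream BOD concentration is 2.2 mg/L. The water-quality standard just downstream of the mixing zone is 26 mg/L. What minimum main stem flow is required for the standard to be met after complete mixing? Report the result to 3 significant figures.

34600 L/s

Set C_mix = 26: (Q·2.200 + 5410·178.0) / (Q + 5410) = 26
→ Q = 5410·(178.0 − 26)/(26 − 2.200) = 34550 L/s.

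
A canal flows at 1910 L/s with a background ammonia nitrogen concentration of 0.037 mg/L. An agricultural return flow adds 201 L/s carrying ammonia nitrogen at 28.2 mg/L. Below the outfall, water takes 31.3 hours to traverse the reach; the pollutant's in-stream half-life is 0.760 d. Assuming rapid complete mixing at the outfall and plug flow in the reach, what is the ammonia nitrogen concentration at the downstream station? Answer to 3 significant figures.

0.828 mg/L

Conservation of mass: C = (1910·0.03700 + 201.0·28.20) / 2111 = 5739/2111 = 2.719 mg/L.
Half-life 0.760 d → k = ln 2 / 0.760 = 0.9120 d⁻¹.
Decay over the reach: 2.719·exp(−kt) = 2.719·0.3044 = 0.8275 mg/L.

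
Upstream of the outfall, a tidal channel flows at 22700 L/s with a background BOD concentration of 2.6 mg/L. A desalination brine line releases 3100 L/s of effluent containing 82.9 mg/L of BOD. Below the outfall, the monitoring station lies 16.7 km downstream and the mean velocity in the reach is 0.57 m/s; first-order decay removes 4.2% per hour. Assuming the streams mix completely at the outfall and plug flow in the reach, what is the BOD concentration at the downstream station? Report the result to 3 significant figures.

Mass balance: C = (22700·2.600 + 3100·82.90) / 25800 = 316000/25800 = 12.25 mg/L.
Travel time t = 16.7·1000 / 0.57 = 29300 s = 8.138 h.
4.2%/h lost → k = −ln(1 − 0.042) = 0.04291 h⁻¹.
After decay, C = 12.25 × e^(−kt) = 12.25 × 0.7053 = 8.638 mg/L.

8.64 mg/L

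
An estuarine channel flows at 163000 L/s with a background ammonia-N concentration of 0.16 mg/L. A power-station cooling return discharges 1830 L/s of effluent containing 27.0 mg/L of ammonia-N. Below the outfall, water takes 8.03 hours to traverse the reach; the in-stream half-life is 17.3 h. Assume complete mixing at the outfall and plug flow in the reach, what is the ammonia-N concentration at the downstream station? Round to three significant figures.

After mixing, C = (163000·0.1600 + 1830·27.00) / 164800 = 75490/164800 = 0.4580 mg/L.
Half-life 17.3 h → k = ln 2 / 17.3 = 0.04007 h⁻¹ = 0.9616 d⁻¹.
After decay, C = 0.4580 × e^(−kt) = 0.4580 × 0.7249 = 0.3320 mg/L.

0.332 mg/L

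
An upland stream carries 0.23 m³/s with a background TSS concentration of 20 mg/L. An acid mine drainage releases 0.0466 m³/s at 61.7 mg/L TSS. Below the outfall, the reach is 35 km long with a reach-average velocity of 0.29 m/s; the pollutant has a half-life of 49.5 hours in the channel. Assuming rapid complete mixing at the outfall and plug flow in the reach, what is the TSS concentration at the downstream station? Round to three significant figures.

16.9 mg/L

Mixed concentration C = ΣQC/ΣQ = (0.2300·20.00 + 0.04660·61.70) / 0.2766 = 7.475/0.2766 = 27.03 mg/L.
Travel time t = 35·1000 / 0.29 = 120700 s = 33.52 h.
Half-life 49.5 h → k = ln 2 / 49.5 = 0.01400 h⁻¹ = 0.3361 d⁻¹.
First-order decay: C = 27.03·exp(−k·t) = 27.03·0.6253 = 16.90 mg/L.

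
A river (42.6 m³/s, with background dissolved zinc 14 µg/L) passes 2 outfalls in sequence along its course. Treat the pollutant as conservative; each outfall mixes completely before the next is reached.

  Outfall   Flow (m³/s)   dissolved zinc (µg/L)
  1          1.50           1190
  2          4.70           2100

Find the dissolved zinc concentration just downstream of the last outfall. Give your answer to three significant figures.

Below outfall 1: Q → 44.10 m³/s, C = (42.60·14.00 + 1.500·1190)/44.10 = 54.00 µg/L.
Below outfall 2: Q → 48.80 m³/s, C = (44.10·54.00 + 4.700·2100)/48.80 = 251.1 µg/L.

251 µg/L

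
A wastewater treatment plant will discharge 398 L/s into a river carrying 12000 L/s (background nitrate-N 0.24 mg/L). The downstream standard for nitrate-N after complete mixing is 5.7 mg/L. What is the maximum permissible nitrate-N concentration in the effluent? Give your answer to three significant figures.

At the limit, (Qr·Cr + Qe·Cₑ)/(Qr + Qe) = 5.7:
Cₑ = (12400·5.7 − 12000·0.2400) / 398.0 = 170.3 mg/L.

170 mg/L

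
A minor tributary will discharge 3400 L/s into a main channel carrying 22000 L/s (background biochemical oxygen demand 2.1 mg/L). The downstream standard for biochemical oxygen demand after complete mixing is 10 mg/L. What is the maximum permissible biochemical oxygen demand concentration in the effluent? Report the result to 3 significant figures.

At the limit, (Qr·Cr + Qe·Cₑ)/(Qr + Qe) = 10:
Cₑ = (25400·10 − 22000·2.100) / 3400 = 61.12 mg/L.

61.1 mg/L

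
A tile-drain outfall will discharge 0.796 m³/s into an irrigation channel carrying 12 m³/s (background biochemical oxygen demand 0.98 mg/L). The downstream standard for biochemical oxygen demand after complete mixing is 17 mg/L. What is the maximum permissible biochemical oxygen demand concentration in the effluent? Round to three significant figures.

At the limit, (Qr·Cr + Qe·Cₑ)/(Qr + Qe) = 17:
Cₑ = (12.80·17 − 12.00·0.9800) / 0.7960 = 258.5 mg/L.

259 mg/L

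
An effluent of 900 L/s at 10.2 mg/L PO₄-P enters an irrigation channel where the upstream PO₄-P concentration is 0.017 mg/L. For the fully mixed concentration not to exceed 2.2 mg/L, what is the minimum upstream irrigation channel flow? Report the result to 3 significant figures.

Set C_mix = 2.2: (Q·0.01700 + 900.0·10.20) / (Q + 900.0) = 2.2
→ Q = 900.0·(10.20 − 2.2)/(2.2 − 0.01700) = 3298 L/s.

3300 L/s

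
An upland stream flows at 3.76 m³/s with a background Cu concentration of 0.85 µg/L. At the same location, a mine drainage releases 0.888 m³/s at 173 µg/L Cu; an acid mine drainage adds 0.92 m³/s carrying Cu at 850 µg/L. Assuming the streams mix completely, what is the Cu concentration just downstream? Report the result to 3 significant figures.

After mixing, C = (3.760·0.8500 + 0.8880·173.0 + 0.9200·850.0) / 5.568 = 938.8/5.568 = 168.6 µg/L.

169 µg/L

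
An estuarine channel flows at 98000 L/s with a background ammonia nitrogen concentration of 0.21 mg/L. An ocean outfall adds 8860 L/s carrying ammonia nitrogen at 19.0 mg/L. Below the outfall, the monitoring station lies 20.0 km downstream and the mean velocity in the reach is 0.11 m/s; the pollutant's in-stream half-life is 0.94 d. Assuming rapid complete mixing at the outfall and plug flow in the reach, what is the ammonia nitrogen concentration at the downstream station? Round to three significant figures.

Mass balance: C = (98000·0.2100 + 8860·19.00) / 106900 = 188900/106900 = 1.768 mg/L.
Travel time t = 20.0·1000 / 0.11 = 181800 s = 50.51 h.
Half-life 0.94 d → k = ln 2 / 0.94 = 0.7374 d⁻¹.
Applying C = C₀e^(−kt): 1.768 × 0.2119 = 0.3746 mg/L.

0.375 mg/L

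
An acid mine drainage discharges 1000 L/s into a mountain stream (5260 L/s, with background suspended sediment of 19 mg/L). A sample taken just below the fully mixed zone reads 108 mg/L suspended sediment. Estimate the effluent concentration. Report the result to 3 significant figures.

576 mg/L

Mass balance: 5260·19.00 + 1000·Cₑ = 6260·108.0
→ Cₑ = (6260·108.0 − 5260·19.00) / 1000 = 576.1 mg/L.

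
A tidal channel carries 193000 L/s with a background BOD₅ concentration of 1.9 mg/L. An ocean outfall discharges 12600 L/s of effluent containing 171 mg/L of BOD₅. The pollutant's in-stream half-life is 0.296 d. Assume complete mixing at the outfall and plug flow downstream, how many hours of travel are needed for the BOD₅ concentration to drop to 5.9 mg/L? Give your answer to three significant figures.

After mixing, C = (193000·1.900 + 12600·171.0) / 205600 = 2521000/205600 = 12.26 mg/L.
Half-life 0.296 d → k = ln 2 / 0.296 = 2.342 d⁻¹.
12.26·exp(−k·t) = 5.9 → t = ln(12.26/5.9)/k = 26990 s = 7.499 h.

7.50 h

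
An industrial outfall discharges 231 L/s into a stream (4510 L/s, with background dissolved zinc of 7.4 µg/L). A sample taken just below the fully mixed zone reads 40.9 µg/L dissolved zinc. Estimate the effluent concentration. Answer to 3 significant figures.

695 µg/L

Mass balance: 4510·7.400 + 231.0·Cₑ = 4741·40.90
→ Cₑ = (4741·40.90 − 4510·7.400) / 231.0 = 694.9 µg/L.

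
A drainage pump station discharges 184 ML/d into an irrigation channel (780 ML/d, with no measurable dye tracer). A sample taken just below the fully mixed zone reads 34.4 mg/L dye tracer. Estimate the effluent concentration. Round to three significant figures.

Mass balance: 780.0·0 + 184.0·Cₑ = 964.0·34.40
→ Cₑ = (964.0·34.40 − 780.0·0) / 184.0 = 180.2 mg/L.

180 mg/L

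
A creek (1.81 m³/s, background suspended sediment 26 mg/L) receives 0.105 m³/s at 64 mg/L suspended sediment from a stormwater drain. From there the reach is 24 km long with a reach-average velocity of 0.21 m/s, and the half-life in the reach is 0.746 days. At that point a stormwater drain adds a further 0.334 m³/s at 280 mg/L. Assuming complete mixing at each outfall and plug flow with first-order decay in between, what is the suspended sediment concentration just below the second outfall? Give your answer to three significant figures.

Conservation of mass: C = (1.810·26.00 + 0.1050·64.00) / 1.915 = 53.78/1.915 = 28.08 mg/L; combined flow 1.915 m³/s.
Travel time t = 24·1000 / 0.21 = 114300 s = 31.75 h.
Half-life 0.746 d → k = ln 2 / 0.746 = 0.9292 d⁻¹.
After decay, C = 28.08 × e^(−kt) = 28.08 × 0.2926 = 8.217 mg/L.
Second outfall: C = (1.915·8.217 + 0.3340·280.0)/2.249 = 48.58 mg/L.

48.6 mg/L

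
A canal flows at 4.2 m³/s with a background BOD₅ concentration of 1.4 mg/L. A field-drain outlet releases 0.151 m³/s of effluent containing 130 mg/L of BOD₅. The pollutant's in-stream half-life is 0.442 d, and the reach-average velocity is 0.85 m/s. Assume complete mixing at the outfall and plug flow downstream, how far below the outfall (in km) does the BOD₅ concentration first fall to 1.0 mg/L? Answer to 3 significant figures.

82.8 km

Conservation of mass: C = (4.200·1.400 + 0.1510·130.0) / 4.351 = 25.51/4.351 = 5.863 mg/L.
Half-life 0.442 d → k = ln 2 / 0.442 = 1.568 d⁻¹.
Set 5.863·exp(−k·t) = 1.0 → t = ln(5.863/1.0)/k = 97440 s = 27.07 h.
Distance = v·t = 0.85·97440 = 82830 m = 82.83 km.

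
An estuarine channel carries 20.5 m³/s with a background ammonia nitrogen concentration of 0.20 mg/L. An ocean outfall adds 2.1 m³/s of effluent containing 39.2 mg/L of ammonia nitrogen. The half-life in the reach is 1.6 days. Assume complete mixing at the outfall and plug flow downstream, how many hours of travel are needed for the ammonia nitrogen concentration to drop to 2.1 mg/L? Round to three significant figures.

33.2 h

Mass balance: C = (20.50·0.2000 + 2.100·39.20) / 22.60 = 86.42/22.60 = 3.824 mg/L.
Half-life 1.6 d → k = ln 2 / 1.6 = 0.4332 d⁻¹.
3.824·exp(−k·t) = 2.1 → t = ln(3.824/2.1)/k = 119500 s = 33.20 h.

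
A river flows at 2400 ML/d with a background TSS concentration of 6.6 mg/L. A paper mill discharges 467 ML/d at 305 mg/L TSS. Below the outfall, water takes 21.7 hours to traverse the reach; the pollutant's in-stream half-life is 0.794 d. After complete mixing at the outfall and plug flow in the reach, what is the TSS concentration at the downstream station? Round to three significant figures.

25.1 mg/L

Conservation of mass: C = (2400·6.600 + 467.0·305.0) / 2867 = 158300/2867 = 55.21 mg/L.
Half-life 0.794 d → k = ln 2 / 0.794 = 0.8730 d⁻¹.
Decay over the reach: 55.21·exp(−kt) = 55.21·0.4542 = 25.07 mg/L.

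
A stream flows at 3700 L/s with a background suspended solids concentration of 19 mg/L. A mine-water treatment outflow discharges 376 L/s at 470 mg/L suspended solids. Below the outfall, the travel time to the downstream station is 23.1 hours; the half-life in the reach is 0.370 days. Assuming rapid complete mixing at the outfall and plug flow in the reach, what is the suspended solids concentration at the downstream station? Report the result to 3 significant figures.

Mixed concentration C = ΣQC/ΣQ = (3700·19.00 + 376.0·470.0) / 4076 = 247000/4076 = 60.60 mg/L.
Half-life 0.370 d → k = ln 2 / 0.370 = 1.873 d⁻¹.
Applying C = C₀e^(−kt): 60.60 × 0.1648 = 9.986 mg/L.

9.99 mg/L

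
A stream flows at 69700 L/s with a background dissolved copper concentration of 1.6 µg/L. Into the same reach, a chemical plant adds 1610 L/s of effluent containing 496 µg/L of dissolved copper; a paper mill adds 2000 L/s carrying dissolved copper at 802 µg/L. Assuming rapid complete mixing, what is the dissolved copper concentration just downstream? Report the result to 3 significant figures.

Mixed concentration C = ΣQC/ΣQ = (69700·1.600 + 1610·496.0 + 2000·802.0) / 73310 = 2514000/73310 = 34.29 µg/L.

34.3 µg/L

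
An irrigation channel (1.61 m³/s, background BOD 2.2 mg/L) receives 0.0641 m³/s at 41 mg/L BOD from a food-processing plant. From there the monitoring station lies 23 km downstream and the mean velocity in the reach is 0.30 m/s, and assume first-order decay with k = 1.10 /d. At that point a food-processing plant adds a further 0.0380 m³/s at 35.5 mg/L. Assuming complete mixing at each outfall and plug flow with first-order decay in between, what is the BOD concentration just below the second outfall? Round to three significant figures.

2.15 mg/L

Mass balance: C = (1.610·2.200 + 0.06410·41.00) / 1.674 = 6.170/1.674 = 3.686 mg/L; combined flow 1.674 m³/s.
Travel time t = 23·1000 / 0.30 = 76670 s = 21.30 h.
After decay, C = 3.686 × e^(−kt) = 3.686 × 0.3768 = 1.389 mg/L.
Second outfall: C = (1.674·1.389 + 0.03800·35.50)/1.712 = 2.146 mg/L.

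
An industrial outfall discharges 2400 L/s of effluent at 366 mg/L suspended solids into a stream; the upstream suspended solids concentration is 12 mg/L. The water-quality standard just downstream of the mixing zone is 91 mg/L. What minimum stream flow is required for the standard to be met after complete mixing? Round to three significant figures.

8350 L/s

Set C_mix = 91: (Q·12.00 + 2400·366.0) / (Q + 2400) = 91
→ Q = 2400·(366.0 − 91)/(91 − 12.00) = 8354 L/s.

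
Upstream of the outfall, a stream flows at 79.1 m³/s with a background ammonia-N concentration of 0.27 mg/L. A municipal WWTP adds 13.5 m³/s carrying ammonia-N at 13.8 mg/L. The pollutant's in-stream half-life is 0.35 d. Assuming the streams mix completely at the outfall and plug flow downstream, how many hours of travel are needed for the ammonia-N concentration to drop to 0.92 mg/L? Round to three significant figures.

10.8 h

Conservation of mass: C = (79.10·0.2700 + 13.50·13.80) / 92.60 = 207.7/92.60 = 2.243 mg/L.
Half-life 0.35 d → k = ln 2 / 0.35 = 1.980 d⁻¹.
2.243·exp(−k·t) = 0.92 → t = ln(2.243/0.92)/k = 38870 s = 10.80 h.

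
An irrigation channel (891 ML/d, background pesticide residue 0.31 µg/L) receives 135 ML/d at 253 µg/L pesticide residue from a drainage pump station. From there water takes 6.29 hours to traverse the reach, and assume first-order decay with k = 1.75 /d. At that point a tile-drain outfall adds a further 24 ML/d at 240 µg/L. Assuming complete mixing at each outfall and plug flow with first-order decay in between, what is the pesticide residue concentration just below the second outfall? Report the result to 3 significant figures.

26.2 µg/L

After mixing, C = (891.0·0.3100 + 135.0·253.0) / 1026 = 34430/1026 = 33.56 µg/L; combined flow 1026 ML/d.
Applying C = C₀e^(−kt): 33.56 × 0.6321 = 21.21 µg/L.
At the second outfall, C = (1026·21.21 + 24.00·240.0) / (1026 + 24.00) = 26.21 µg/L.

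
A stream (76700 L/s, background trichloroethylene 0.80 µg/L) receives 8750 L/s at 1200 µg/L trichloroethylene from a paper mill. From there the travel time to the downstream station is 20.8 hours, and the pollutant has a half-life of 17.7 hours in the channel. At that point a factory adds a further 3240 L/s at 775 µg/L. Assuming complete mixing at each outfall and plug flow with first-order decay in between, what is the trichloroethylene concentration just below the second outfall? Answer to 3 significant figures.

Mixed concentration C = ΣQC/ΣQ = (76700·0.8000 + 8750·1200) / 85450 = 10560000/85450 = 123.6 µg/L; combined flow 85450 L/s.
Half-life 17.7 h → k = ln 2 / 17.7 = 0.03916 h⁻¹ = 0.9399 d⁻¹.
After decay, C = 123.6 × e^(−kt) = 123.6 × 0.4428 = 54.73 µg/L.
Second outfall: C = (85450·54.73 + 3240·775.0)/88690 = 81.05 µg/L.

81.0 µg/L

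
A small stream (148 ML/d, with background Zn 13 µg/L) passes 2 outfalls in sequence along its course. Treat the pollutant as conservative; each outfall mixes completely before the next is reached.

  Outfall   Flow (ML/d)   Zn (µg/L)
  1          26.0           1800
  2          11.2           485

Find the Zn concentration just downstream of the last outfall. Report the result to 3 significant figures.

Below outfall 1: Q → 174.0 ML/d, C = (148.0·13.00 + 26.00·1800)/174.0 = 280.0 µg/L.
Below outfall 2: Q → 185.2 ML/d, C = (174.0·280.0 + 11.20·485.0)/185.2 = 292.4 µg/L.

292 µg/L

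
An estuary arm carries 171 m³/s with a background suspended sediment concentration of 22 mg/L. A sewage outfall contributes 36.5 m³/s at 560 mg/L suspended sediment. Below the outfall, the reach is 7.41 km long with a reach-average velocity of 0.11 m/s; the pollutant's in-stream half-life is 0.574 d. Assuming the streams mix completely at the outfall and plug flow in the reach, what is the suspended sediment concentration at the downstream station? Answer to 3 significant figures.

45.5 mg/L

Flow-weighted average: C = (171.0·22.00 + 36.50·560.0) / 207.5 = 24200/207.5 = 116.6 mg/L.
Travel time t = 7.41·1000 / 0.11 = 67360 s = 18.71 h.
Half-life 0.574 d → k = ln 2 / 0.574 = 1.208 d⁻¹.
After decay, C = 116.6 × e^(−kt) = 116.6 × 0.3900 = 45.49 mg/L.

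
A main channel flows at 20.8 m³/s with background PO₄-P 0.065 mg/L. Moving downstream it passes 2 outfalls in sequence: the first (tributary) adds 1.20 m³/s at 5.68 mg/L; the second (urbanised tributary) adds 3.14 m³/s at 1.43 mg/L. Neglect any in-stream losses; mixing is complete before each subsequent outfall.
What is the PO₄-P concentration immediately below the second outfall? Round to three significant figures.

0.504 mg/L

After outfall 1: Q = 20.80 + 1.200 = 22.00 m³/s; C = (20.80·0.06500 + 1.200·5.680)/22.00 = 0.3713 mg/L.
After outfall 2: Q = 22.00 + 3.140 = 25.14 m³/s; C = (22.00·0.3713 + 3.140·1.430)/25.14 = 0.5035 mg/L.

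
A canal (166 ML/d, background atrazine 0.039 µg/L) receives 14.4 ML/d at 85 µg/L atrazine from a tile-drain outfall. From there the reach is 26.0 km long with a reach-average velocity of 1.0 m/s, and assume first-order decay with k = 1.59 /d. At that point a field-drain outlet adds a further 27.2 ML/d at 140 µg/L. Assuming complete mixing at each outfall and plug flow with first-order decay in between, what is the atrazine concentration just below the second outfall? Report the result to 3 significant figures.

Conservation of mass: C = (166.0·0.03900 + 14.40·85.00) / 180.4 = 1230/180.4 = 6.821 µg/L; combined flow 180.4 ML/d.
Travel time t = 26.0·1000 / 1.0 = 26000 s = 7.222 h.
First-order decay: C = 6.821·exp(−k·t) = 6.821·0.6197 = 4.227 µg/L.
At the second outfall, C = (180.4·4.227 + 27.20·140.0) / (180.4 + 27.20) = 22.02 µg/L.

22.0 µg/L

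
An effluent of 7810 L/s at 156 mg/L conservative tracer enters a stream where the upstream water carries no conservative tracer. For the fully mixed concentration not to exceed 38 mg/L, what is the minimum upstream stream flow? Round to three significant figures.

24300 L/s

Set C_mix = 38: (Q·0 + 7810·156.0) / (Q + 7810) = 38
→ Q = 7810·(156.0 − 38)/(38 − 0) = 24250 L/s.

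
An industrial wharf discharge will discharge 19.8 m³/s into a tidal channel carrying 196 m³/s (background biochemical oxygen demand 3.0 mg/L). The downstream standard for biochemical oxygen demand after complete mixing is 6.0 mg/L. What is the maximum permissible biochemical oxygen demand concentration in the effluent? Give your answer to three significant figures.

At the limit, (Qr·Cr + Qe·Cₑ)/(Qr + Qe) = 6.0:
Cₑ = (215.8·6.0 − 196.0·3.000) / 19.80 = 35.70 mg/L.

35.7 mg/L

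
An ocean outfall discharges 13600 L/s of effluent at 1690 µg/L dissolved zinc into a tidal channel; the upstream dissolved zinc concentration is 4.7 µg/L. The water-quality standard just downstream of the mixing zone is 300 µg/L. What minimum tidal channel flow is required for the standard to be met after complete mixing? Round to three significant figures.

64000 L/s

Set C_mix = 300: (Q·4.700 + 13600·1690) / (Q + 13600) = 300
→ Q = 13600·(1690 − 300)/(300 − 4.700) = 64020 L/s.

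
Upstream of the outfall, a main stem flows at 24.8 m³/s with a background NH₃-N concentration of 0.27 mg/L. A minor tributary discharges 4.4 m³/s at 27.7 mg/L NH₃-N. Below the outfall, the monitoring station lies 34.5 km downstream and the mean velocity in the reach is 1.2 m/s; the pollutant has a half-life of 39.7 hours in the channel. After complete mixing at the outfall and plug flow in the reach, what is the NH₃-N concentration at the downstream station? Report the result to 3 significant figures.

3.83 mg/L

After mixing, C = (24.80·0.2700 + 4.400·27.70) / 29.20 = 128.6/29.20 = 4.403 mg/L.
Travel time t = 34.5·1000 / 1.2 = 28750 s = 7.986 h.
Half-life 39.7 h → k = ln 2 / 39.7 = 0.01746 h⁻¹ = 0.4190 d⁻¹.
First-order decay: C = 4.403·exp(−k·t) = 4.403·0.8698 = 3.830 mg/L.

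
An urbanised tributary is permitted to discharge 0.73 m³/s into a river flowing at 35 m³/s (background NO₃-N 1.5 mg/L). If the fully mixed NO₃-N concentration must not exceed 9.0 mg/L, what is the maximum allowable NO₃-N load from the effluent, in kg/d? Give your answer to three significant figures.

Mass balance at the limit: 35.00·1.500 + 0.7300·Cₑ = 35.73·9.0 → Cₑ = 368.6 mg/L.
Load = 0.7300 m³/s × 368.6 g/m³ × 86 400 s/d = 23250 kg/d.

23200 kg/d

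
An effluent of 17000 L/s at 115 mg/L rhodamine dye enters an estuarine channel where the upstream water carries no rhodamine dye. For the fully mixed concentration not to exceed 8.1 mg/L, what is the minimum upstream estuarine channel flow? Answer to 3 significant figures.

224000 L/s

Set C_mix = 8.1: (Q·0 + 17000·115.0) / (Q + 17000) = 8.1
→ Q = 17000·(115.0 − 8.1)/(8.1 − 0) = 224400 L/s.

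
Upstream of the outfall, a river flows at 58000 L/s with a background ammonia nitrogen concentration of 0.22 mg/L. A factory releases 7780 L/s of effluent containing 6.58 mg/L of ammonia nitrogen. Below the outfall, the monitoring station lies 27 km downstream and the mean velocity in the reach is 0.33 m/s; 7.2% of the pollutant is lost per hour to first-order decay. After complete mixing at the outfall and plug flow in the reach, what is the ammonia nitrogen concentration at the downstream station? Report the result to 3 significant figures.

0.178 mg/L

Mixed concentration C = ΣQC/ΣQ = (58000·0.2200 + 7780·6.580) / 65780 = 63950/65780 = 0.9722 mg/L.
Travel time t = 27·1000 / 0.33 = 81820 s = 22.73 h.
7.2%/h lost → k = −ln(1 − 0.072) = 0.07472 h⁻¹.
First-order decay: C = 0.9722·exp(−k·t) = 0.9722·0.1830 = 0.1779 mg/L.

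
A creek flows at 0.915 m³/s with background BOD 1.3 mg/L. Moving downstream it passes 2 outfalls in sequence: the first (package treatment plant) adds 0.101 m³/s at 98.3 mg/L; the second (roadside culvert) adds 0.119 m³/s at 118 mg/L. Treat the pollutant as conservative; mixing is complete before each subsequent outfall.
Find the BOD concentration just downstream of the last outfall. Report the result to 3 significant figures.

Outfall 1: combined Q = 1.016 m³/s; C = (0.9150·1.300 + 0.1010·98.30)/1.016 = 10.94 mg/L.
Outfall 2: combined Q = 1.135 m³/s; C = (1.016·10.94 + 0.1190·118.0)/1.135 = 22.17 mg/L.

22.2 mg/L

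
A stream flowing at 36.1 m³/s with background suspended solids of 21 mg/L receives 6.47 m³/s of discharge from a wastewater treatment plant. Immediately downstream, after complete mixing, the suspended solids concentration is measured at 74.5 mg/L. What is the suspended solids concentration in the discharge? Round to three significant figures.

373 mg/L

Mass balance: 36.10·21.00 + 6.470·Cₑ = 42.57·74.50
→ Cₑ = (42.57·74.50 − 36.10·21.00) / 6.470 = 373.0 mg/L.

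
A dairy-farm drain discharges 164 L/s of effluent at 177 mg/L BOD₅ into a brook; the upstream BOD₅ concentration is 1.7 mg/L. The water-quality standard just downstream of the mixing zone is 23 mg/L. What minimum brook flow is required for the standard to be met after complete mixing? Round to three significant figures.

1190 L/s

Set C_mix = 23: (Q·1.700 + 164.0·177.0) / (Q + 164.0) = 23
→ Q = 164.0·(177.0 − 23)/(23 − 1.700) = 1186 L/s.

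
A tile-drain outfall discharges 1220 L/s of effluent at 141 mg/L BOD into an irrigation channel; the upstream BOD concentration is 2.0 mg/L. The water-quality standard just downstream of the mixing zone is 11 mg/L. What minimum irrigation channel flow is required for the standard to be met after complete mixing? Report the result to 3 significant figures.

17600 L/s

Set C_mix = 11: (Q·2.000 + 1220·141.0) / (Q + 1220) = 11
→ Q = 1220·(141.0 − 11)/(11 − 2.000) = 17620 L/s.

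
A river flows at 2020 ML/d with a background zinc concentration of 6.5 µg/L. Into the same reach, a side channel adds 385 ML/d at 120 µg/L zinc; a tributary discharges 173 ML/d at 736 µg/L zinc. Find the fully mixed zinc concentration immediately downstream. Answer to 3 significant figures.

72.4 µg/L

Conservation of mass: C = (2020·6.500 + 385.0·120.0 + 173.0·736.0) / 2578 = 186700/2578 = 72.40 µg/L.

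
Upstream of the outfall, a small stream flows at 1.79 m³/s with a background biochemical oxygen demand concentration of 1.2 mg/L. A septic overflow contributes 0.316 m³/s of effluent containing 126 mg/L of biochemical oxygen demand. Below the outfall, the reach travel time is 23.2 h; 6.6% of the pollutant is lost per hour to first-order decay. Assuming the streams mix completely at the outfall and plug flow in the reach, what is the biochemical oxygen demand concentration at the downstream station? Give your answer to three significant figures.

Conservation of mass: C = (1.790·1.200 + 0.3160·126.0) / 2.106 = 41.96/2.106 = 19.93 mg/L.
6.6%/h lost → k = −ln(1 − 0.066) = 0.06828 h⁻¹.
After decay, C = 19.93 × e^(−kt) = 19.93 × 0.2051 = 4.088 mg/L.

4.09 mg/L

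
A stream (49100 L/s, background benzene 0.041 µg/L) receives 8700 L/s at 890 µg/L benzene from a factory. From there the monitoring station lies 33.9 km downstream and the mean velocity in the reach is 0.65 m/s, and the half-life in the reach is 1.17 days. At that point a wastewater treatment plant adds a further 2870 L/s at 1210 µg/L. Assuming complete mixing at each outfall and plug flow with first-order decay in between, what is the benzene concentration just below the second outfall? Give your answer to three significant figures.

After mixing, C = (49100·0.04100 + 8700·890.0) / 57800 = 7745000/57800 = 134.0 µg/L; combined flow 57800 L/s.
Travel time t = 33.9·1000 / 0.65 = 52150 s = 14.49 h.
Half-life 1.17 d → k = ln 2 / 1.17 = 0.5924 d⁻¹.
After decay, C = 134.0 × e^(−kt) = 134.0 × 0.6993 = 93.71 µg/L.
Second outfall: C = (57800·93.71 + 2870·1210)/60670 = 146.5 µg/L.

147 µg/L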